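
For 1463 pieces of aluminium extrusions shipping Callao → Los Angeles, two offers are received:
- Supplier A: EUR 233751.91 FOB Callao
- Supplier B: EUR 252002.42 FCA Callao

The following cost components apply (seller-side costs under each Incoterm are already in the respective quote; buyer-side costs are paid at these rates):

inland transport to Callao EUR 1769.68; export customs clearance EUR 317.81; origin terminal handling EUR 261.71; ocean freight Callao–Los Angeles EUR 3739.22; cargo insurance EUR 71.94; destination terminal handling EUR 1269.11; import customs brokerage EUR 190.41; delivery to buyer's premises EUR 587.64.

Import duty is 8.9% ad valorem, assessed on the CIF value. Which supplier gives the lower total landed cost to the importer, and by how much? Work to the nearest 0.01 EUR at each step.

Supplier A (FOB):
CIF value = FOB price + freight + insurance = 233751.91 + 3739.22 + 71.94 = 237563.07
Import duty = 237563.07 × 8.9% = 21143.11
Buyer bears (A): 3739.22 + 71.94 + 1269.11 + 190.41 + 587.64 = 5858.32
Landed cost (A) = invoice 233751.91 + 5858.32 + duty 21143.11 = 260753.34
Supplier B (FCA):
CIF value = FCA price + origin terminal + freight + insurance = 252002.42 + 261.71 + 3739.22 + 71.94 = 256075.29
Import duty = 256075.29 × 8.9% = 22790.70
Buyer bears (B): 261.71 + 3739.22 + 71.94 + 1269.11 + 190.41 + 587.64 = 6120.03
Landed cost (B) = invoice 252002.42 + 6120.03 + duty 22790.70 = 280913.15
Difference = |260753.34 − 280913.15| = 20159.81

Supplier A is cheaper by EUR 20159.81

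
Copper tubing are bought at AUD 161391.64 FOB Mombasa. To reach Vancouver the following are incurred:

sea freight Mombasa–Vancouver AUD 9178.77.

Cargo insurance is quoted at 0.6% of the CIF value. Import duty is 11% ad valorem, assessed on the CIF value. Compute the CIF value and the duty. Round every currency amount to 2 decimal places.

Let C be the CIF value. C = FOB price + freight + 0.6% × C
C − 0.6% × C = 161391.64 + 9178.77
0.994 × C = 170570.41
C = 170570.41 / 0.994 = 171600.01
Insurance premium = 0.6% × 171600.01 = 1029.60
Import duty = 171600.01 × 11% = 18876.00

CIF value: AUD 171600.01; import duty: AUD 18876.00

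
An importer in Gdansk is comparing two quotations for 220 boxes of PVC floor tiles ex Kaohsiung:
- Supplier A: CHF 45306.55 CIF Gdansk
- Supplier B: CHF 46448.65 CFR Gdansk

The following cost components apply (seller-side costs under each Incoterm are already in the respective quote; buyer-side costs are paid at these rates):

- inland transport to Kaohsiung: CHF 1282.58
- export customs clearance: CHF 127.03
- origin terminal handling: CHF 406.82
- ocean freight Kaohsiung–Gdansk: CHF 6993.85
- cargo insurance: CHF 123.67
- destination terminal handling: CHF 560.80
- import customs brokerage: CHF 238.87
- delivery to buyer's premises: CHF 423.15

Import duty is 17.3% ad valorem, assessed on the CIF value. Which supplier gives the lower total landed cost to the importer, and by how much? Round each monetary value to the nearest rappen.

Supplier A is cheaper by CHF 1484.75

Supplier A (CIF):
The CIF price already equals the CIF value: 45306.55
Import duty = 45306.55 × 17.3% = 7838.03
Buyer bears (A): 560.80 + 238.87 + 423.15 = 1222.82
Landed cost (A) = invoice 45306.55 + 1222.82 + duty 7838.03 = 54367.40
Supplier B (CFR):
CIF value = CFR price + insurance = 46448.65 + 123.67 = 46572.32
Import duty = 46572.32 × 17.3% = 8057.01
Buyer bears (B): 123.67 + 560.80 + 238.87 + 423.15 = 1346.49
Landed cost (B) = invoice 46448.65 + 1346.49 + duty 8057.01 = 55852.15
Difference = |54367.40 − 55852.15| = 1484.75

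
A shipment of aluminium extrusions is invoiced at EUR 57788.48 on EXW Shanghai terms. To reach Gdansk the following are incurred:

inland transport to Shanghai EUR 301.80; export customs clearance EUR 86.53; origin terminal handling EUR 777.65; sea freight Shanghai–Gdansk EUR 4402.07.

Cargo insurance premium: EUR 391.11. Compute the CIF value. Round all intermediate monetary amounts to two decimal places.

CIF = EXW price + pre-shipment costs + freight + insurance
CIF = 57788.48 + 301.80 + 86.53 + 777.65 + 4402.07 + 391.11 = 63747.64

CIF value: EUR 63747.64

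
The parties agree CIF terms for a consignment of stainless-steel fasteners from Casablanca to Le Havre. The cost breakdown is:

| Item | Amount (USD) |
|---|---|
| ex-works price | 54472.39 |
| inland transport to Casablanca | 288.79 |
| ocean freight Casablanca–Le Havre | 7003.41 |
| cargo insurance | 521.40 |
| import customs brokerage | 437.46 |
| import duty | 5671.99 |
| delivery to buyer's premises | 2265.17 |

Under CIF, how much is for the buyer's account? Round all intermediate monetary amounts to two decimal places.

CIF: the seller pays costs through ocean freight and marine insurance to the destination port.
Seller's account: goods 54472.39 + inland to port 288.79 + freight 7003.41 + insurance 521.40 = 62285.99
Buyer's account: brokerage 437.46 + duty 5671.99 + delivery 2265.17 = 8374.62

Buyer's account: USD 8374.62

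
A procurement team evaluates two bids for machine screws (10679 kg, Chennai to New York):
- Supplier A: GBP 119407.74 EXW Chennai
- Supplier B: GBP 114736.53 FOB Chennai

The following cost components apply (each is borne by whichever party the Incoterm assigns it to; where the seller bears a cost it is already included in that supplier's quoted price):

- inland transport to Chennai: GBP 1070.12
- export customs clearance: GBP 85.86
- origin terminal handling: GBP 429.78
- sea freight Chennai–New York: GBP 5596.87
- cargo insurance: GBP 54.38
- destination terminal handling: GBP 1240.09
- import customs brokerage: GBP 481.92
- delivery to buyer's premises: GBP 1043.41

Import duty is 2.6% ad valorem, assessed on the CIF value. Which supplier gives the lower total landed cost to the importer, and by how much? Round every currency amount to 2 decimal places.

Supplier B is cheaper by GBP 6419.65

Supplier A (EXW):
CIF value = EXW price + inland to port + export clearance + origin terminal + freight + insurance = 119407.74 + 1070.12 + 85.86 + 429.78 + 5596.87 + 54.38 = 126644.75
Import duty = 126644.75 × 2.6% = 3292.76
Buyer bears (A): 1070.12 + 85.86 + 429.78 + 5596.87 + 54.38 + 1240.09 + 481.92 + 1043.41 = 10002.43
Landed cost (A) = invoice 119407.74 + 10002.43 + duty 3292.76 = 132702.93
Supplier B (FOB):
CIF value = FOB price + freight + insurance = 114736.53 + 5596.87 + 54.38 = 120387.78
Import duty = 120387.78 × 2.6% = 3130.08
Buyer bears (B): 5596.87 + 54.38 + 1240.09 + 481.92 + 1043.41 = 8416.67
Landed cost (B) = invoice 114736.53 + 8416.67 + duty 3130.08 = 126283.28
Difference = |132702.93 − 126283.28| = 6419.65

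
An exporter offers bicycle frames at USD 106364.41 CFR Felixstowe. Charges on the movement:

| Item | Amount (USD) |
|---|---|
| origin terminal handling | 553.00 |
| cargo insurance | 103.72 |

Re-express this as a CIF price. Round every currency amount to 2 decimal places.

Not relevant to the conversion: origin terminal — on the seller under both CFR and CIF; already in the CFR price and stays in the CIF price.
From CFR to CIF, the seller additionally bears: insurance.
CIF price = 106364.41 + 103.72 = 106468.13

CIF price: USD 106468.13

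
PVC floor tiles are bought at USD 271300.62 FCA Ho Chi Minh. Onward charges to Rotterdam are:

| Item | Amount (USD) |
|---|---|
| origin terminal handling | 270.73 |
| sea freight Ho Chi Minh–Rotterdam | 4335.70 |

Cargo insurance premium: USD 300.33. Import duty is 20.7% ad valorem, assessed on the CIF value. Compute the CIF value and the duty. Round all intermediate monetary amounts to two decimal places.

CIF = FCA price + pre-shipment costs + freight + insurance
CIF = 271300.62 + 270.73 + 4335.70 + 300.33 = 276207.38
Import duty = 276207.38 × 20.7% = 57174.93

CIF value: USD 276207.38; import duty: USD 57174.93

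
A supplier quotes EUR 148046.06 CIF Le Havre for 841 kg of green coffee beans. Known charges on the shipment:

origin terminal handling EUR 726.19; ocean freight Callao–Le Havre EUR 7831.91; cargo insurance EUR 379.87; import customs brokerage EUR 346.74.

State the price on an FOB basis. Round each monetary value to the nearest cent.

FOB price: EUR 139834.28

Not relevant to the conversion: origin terminal — on the seller under both CIF and FOB; already in the CIF price and stays in the FOB price. brokerage — on the buyer under both terms; not part of either seller's price.
From CIF to FOB, the seller no longer bears: freight, insurance.
FOB price = 148046.06 − 7831.91 − 379.87 = 139834.28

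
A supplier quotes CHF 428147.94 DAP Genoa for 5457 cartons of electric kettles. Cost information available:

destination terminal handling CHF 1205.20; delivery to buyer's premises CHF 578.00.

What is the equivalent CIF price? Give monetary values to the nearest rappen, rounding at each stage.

CIF price: CHF 426364.74

From DAP to CIF, the seller no longer bears: destination terminal, delivery.
CIF price = 428147.94 − 1205.20 − 578.00 = 426364.74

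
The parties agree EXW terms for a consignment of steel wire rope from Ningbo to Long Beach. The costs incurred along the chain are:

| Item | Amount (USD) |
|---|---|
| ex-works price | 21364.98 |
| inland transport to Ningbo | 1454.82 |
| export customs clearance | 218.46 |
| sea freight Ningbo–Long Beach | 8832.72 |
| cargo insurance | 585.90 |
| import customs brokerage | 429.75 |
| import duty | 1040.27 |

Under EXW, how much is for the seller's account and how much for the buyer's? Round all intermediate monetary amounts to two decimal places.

EXW: the seller makes goods available at their premises; the buyer bears all onward costs.
Seller's account: goods 21364.98 = 21364.98
Buyer's account: inland to port 1454.82 + export clearance 218.46 + freight 8832.72 + insurance 585.90 + brokerage 429.75 + duty 1040.27 = 12561.92

Seller: USD 21364.98; buyer: USD 12561.92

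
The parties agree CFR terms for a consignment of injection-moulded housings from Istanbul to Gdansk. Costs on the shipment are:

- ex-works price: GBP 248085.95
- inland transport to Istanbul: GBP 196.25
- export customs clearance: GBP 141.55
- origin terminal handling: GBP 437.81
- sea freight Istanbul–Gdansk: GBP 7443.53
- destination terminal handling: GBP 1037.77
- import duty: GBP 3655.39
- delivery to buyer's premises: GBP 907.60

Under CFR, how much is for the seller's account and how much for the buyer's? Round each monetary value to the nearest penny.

CFR: the seller pays costs through ocean freight to the destination port, but not insurance.
Seller's account: goods 248085.95 + inland to port 196.25 + export clearance 141.55 + origin terminal 437.81 + freight 7443.53 = 256305.09
Buyer's account: destination terminal 1037.77 + duty 3655.39 + delivery 907.60 = 5600.76

Seller: GBP 256305.09; buyer: GBP 5600.76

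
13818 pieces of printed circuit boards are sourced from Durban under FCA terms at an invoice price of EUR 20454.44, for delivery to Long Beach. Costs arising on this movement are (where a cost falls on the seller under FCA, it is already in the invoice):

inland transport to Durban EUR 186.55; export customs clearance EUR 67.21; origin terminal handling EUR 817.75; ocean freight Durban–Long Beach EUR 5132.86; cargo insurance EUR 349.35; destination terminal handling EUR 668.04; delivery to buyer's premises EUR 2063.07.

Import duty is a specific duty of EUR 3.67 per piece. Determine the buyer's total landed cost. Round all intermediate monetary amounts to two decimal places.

FCA: the seller delivers export-cleared goods to the carrier; the buyer bears costs from that point.
Already in the invoice (seller's account under FCA): inland to port, export clearance — exclude.
CIF value = FCA price + origin terminal + freight + insurance = 20454.44 + 817.75 + 5132.86 + 349.35 = 26754.40
Import duty = 13818 × 3.67 = 50712.06
Buyer bears: origin terminal 817.75 + freight 5132.86 + insurance 349.35 + destination terminal 668.04 + delivery 2063.07 + duty 50712.06 = 59743.13
Landed cost = invoice 20454.44 + 59743.13 = 80197.57

Total landed cost: EUR 80197.57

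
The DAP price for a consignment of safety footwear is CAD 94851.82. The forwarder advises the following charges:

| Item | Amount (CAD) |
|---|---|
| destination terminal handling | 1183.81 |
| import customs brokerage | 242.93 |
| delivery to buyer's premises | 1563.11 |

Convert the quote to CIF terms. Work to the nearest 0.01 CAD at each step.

CIF price: CAD 92104.90

Not relevant to the conversion: brokerage — on the buyer under both terms; not part of either seller's price.
From DAP to CIF, the seller no longer bears: destination terminal, delivery.
CIF price = 94851.82 − 1183.81 − 1563.11 = 92104.90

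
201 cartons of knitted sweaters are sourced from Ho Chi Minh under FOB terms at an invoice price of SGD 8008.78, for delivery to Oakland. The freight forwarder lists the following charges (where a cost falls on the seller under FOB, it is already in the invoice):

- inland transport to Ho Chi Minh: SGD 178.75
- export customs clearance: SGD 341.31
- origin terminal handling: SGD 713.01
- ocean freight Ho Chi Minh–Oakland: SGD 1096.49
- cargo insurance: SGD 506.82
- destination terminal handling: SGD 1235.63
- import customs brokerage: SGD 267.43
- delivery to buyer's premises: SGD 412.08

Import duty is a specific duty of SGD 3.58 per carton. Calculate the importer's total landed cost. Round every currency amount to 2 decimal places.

FOB: the seller bears costs until goods are on board at the origin port; the buyer bears freight, insurance and all costs thereafter.
Already in the invoice (seller's account under FOB): inland to port, export clearance, origin terminal — exclude.
CIF value = FOB price + freight + insurance = 8008.78 + 1096.49 + 506.82 = 9612.09
Import duty = 201 × 3.58 = 719.58
Buyer bears: freight 1096.49 + insurance 506.82 + destination terminal 1235.63 + brokerage 267.43 + delivery 412.08 + duty 719.58 = 4238.03
Landed cost = invoice 8008.78 + 4238.03 = 12246.81

Total landed cost: SGD 12246.81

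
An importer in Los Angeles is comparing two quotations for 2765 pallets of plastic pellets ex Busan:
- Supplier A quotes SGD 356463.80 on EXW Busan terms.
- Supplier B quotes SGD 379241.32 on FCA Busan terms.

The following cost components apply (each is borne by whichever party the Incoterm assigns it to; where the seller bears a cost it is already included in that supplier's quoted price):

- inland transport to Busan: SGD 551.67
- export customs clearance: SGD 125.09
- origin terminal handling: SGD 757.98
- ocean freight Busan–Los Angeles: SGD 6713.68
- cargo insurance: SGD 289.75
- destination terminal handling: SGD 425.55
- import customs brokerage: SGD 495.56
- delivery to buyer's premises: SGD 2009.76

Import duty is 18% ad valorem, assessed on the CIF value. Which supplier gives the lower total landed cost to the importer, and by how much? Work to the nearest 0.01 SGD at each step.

Supplier A (EXW):
CIF value = EXW price + inland to port + export clearance + origin terminal + freight + insurance = 356463.80 + 551.67 + 125.09 + 757.98 + 6713.68 + 289.75 = 364901.97
Import duty = 364901.97 × 18% = 65682.35
Buyer bears (A): 551.67 + 125.09 + 757.98 + 6713.68 + 289.75 + 425.55 + 495.56 + 2009.76 = 11369.04
Landed cost (A) = invoice 356463.80 + 11369.04 + duty 65682.35 = 433515.19
Supplier B (FCA):
CIF value = FCA price + origin terminal + freight + insurance = 379241.32 + 757.98 + 6713.68 + 289.75 = 387002.73
Import duty = 387002.73 × 18% = 69660.49
Buyer bears (B): 757.98 + 6713.68 + 289.75 + 425.55 + 495.56 + 2009.76 = 10692.28
Landed cost (B) = invoice 379241.32 + 10692.28 + duty 69660.49 = 459594.09
Difference = |433515.19 − 459594.09| = 26078.90

Supplier A is cheaper by SGD 26078.90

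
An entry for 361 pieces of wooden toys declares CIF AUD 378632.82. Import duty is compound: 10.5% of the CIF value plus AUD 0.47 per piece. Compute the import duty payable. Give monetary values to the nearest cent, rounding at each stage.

Ad valorem component: 378632.82 × 10.5% = 39756.45
Specific component: 361 × 0.47 = 169.67
Import duty = 39756.45 + 169.67 = 39926.12

Import duty: AUD 39926.12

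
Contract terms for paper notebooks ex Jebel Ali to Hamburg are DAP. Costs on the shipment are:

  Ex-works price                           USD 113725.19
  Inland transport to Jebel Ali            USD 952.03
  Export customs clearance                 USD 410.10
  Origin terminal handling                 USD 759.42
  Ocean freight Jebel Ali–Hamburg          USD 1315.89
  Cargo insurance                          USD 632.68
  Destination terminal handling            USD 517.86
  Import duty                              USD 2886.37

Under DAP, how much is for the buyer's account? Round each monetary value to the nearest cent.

Buyer's account: USD 2886.37

DAP: the seller bears all costs to the named destination except import duty and clearance.
Seller's account: goods 113725.19 + inland to port 952.03 + export clearance 410.10 + origin terminal 759.42 + freight 1315.89 + insurance 632.68 + destination terminal 517.86 = 118313.17
Buyer's account: duty 2886.37 = 2886.37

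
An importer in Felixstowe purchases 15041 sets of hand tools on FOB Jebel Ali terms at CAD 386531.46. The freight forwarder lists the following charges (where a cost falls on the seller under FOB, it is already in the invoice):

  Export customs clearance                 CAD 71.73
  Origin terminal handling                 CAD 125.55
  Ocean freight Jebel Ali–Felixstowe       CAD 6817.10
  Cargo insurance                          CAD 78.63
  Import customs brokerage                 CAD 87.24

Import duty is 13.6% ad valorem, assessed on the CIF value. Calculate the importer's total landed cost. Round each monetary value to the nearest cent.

FOB: the seller bears costs until goods are on board at the origin port; the buyer bears freight, insurance and all costs thereafter.
Already in the invoice (seller's account under FOB): export clearance, origin terminal — exclude.
CIF value = FOB price + freight + insurance = 386531.46 + 6817.10 + 78.63 = 393427.19
Import duty = 393427.19 × 13.6% = 53506.10
Buyer bears: freight 6817.10 + insurance 78.63 + brokerage 87.24 + duty 53506.10 = 60489.07
Landed cost = invoice 386531.46 + 60489.07 = 447020.53

Total landed cost: CAD 447020.53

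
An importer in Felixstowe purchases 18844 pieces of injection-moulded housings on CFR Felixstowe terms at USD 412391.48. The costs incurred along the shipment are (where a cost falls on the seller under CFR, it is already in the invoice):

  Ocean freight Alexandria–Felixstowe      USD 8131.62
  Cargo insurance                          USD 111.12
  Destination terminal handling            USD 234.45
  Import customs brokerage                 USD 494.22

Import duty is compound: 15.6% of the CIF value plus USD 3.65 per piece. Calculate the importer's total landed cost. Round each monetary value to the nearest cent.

Total landed cost: USD 546362.28

CFR: the seller pays costs through ocean freight to the destination port, but not insurance.
Already in the invoice (seller's account under CFR): freight — exclude.
CIF value = CFR price + insurance = 412391.48 + 111.12 = 412502.60
Ad valorem component: 412502.60 × 15.6% = 64350.41
Specific component: 18844 × 3.65 = 68780.60
Import duty = 64350.41 + 68780.60 = 133131.01
Buyer bears: insurance 111.12 + destination terminal 234.45 + brokerage 494.22 + duty 133131.01 = 133970.80
Landed cost = invoice 412391.48 + 133970.80 = 546362.28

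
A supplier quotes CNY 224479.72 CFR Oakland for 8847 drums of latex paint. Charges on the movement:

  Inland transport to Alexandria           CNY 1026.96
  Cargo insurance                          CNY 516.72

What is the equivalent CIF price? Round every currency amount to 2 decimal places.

Not relevant to the conversion: inland to port — on the seller under both CFR and CIF; already in the CFR price and stays in the CIF price.
From CFR to CIF, the seller additionally bears: insurance.
CIF price = 224479.72 + 516.72 = 224996.44

CIF price: CNY 224996.44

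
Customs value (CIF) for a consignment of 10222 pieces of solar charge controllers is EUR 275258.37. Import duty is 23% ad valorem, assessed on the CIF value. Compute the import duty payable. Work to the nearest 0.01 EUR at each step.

Import duty: EUR 63309.43

Import duty = 275258.37 × 23% = 63309.43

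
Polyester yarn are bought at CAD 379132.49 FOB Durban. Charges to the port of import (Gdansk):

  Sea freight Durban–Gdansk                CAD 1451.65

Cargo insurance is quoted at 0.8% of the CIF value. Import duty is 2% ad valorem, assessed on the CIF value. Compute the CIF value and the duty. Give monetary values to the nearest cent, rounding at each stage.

CIF value: CAD 383653.37; import duty: CAD 7673.07

Let C be the CIF value. C = FOB price + freight + 0.8% × C
C − 0.8% × C = 379132.49 + 1451.65
0.992 × C = 380584.14
C = 380584.14 / 0.992 = 383653.37
Insurance premium = 0.8% × 383653.37 = 3069.23
Import duty = 383653.37 × 2% = 7673.07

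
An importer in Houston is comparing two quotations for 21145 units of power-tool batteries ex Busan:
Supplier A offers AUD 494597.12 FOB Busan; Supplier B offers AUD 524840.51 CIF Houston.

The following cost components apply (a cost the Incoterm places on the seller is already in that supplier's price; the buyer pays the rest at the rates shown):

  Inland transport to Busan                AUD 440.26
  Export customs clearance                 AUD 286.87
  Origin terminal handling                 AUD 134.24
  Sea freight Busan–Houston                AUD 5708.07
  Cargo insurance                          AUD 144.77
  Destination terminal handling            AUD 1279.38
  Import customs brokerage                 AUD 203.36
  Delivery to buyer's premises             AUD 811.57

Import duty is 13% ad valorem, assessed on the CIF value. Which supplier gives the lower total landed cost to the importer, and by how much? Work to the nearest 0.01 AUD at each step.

Supplier A is cheaper by AUD 27561.33

Supplier A (FOB):
CIF value = FOB price + freight + insurance = 494597.12 + 5708.07 + 144.77 = 500449.96
Import duty = 500449.96 × 13% = 65058.49
Buyer bears (A): 5708.07 + 144.77 + 1279.38 + 203.36 + 811.57 = 8147.15
Landed cost (A) = invoice 494597.12 + 8147.15 + duty 65058.49 = 567802.76
Supplier B (CIF):
The CIF price already equals the CIF value: 524840.51
Import duty = 524840.51 × 13% = 68229.27
Buyer bears (B): 1279.38 + 203.36 + 811.57 = 2294.31
Landed cost (B) = invoice 524840.51 + 2294.31 + duty 68229.27 = 595364.09
Difference = |567802.76 − 595364.09| = 27561.33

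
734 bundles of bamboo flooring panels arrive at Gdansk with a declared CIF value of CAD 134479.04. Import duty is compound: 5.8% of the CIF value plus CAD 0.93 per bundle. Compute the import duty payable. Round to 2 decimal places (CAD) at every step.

Import duty: CAD 8482.40

Ad valorem component: 134479.04 × 5.8% = 7799.78
Specific component: 734 × 0.93 = 682.62
Import duty = 7799.78 + 682.62 = 8482.40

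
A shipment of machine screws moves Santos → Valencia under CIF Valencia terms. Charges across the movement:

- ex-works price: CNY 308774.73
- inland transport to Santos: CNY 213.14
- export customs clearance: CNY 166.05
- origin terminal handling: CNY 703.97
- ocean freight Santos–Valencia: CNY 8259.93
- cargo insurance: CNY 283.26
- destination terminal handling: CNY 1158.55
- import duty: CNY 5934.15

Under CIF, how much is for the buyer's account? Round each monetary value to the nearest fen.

Buyer's account: CNY 7092.70

CIF: the seller pays costs through ocean freight and marine insurance to the destination port.
Seller's account: goods 308774.73 + inland to port 213.14 + export clearance 166.05 + origin terminal 703.97 + freight 8259.93 + insurance 283.26 = 318401.08
Buyer's account: destination terminal 1158.55 + duty 5934.15 = 7092.70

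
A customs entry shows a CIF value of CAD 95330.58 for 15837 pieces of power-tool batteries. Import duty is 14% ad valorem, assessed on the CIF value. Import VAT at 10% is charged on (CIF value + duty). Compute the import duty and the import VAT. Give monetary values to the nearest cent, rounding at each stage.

Import duty = 95330.58 × 14% = 13346.28
VAT base = CIF + duty = 95330.58 + 13346.28 = 108676.86
Import VAT = 108676.86 × 10% = 10867.69

Import duty: CAD 13346.28; import VAT: CAD 10867.69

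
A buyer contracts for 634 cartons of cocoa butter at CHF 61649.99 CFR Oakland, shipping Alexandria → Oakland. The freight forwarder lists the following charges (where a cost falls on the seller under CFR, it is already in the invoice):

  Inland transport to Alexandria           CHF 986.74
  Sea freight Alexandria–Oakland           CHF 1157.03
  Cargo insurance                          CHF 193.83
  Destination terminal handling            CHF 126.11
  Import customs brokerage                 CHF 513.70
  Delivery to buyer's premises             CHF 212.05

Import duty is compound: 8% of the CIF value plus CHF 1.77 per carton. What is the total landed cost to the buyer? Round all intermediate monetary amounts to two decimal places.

Total landed cost: CHF 68765.37

CFR: the seller pays costs through ocean freight to the destination port, but not insurance.
Already in the invoice (seller's account under CFR): inland to port, freight — exclude.
CIF value = CFR price + insurance = 61649.99 + 193.83 = 61843.82
Ad valorem component: 61843.82 × 8% = 4947.51
Specific component: 634 × 1.77 = 1122.18
Import duty = 4947.51 + 1122.18 = 6069.69
Buyer bears: insurance 193.83 + destination terminal 126.11 + brokerage 513.70 + delivery 212.05 + duty 6069.69 = 7115.38
Landed cost = invoice 61649.99 + 7115.38 = 68765.37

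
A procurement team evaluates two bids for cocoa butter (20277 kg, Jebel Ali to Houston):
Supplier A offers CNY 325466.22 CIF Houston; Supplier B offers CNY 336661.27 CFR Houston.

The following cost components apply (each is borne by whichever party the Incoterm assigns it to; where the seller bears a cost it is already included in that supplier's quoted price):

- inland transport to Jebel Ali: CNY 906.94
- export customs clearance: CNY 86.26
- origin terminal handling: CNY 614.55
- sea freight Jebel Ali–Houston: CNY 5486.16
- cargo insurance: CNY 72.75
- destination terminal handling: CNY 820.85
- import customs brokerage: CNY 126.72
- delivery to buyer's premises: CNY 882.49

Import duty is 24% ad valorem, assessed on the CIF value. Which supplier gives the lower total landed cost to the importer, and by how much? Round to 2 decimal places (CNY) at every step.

Supplier A (CIF):
The CIF price already equals the CIF value: 325466.22
Import duty = 325466.22 × 24% = 78111.89
Buyer bears (A): 820.85 + 126.72 + 882.49 = 1830.06
Landed cost (A) = invoice 325466.22 + 1830.06 + duty 78111.89 = 405408.17
Supplier B (CFR):
CIF value = CFR price + insurance = 336661.27 + 72.75 = 336734.02
Import duty = 336734.02 × 24% = 80816.16
Buyer bears (B): 72.75 + 820.85 + 126.72 + 882.49 = 1902.81
Landed cost (B) = invoice 336661.27 + 1902.81 + duty 80816.16 = 419380.24
Difference = |405408.17 − 419380.24| = 13972.07

Supplier A is cheaper by CNY 13972.07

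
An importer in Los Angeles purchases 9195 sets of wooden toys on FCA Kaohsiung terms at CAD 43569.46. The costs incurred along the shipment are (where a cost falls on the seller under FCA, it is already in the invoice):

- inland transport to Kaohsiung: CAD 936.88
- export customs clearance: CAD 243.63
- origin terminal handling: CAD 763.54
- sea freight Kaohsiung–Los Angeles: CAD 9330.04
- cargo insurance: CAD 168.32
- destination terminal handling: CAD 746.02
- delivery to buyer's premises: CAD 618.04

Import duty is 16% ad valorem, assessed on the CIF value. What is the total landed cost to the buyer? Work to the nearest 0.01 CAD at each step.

FCA: the seller delivers export-cleared goods to the carrier; the buyer bears costs from that point.
Already in the invoice (seller's account under FCA): inland to port, export clearance — exclude.
CIF value = FCA price + origin terminal + freight + insurance = 43569.46 + 763.54 + 9330.04 + 168.32 = 53831.36
Import duty = 53831.36 × 16% = 8613.02
Buyer bears: origin terminal 763.54 + freight 9330.04 + insurance 168.32 + destination terminal 746.02 + delivery 618.04 + duty 8613.02 = 20238.98
Landed cost = invoice 43569.46 + 20238.98 = 63808.44

Total landed cost: CAD 63808.44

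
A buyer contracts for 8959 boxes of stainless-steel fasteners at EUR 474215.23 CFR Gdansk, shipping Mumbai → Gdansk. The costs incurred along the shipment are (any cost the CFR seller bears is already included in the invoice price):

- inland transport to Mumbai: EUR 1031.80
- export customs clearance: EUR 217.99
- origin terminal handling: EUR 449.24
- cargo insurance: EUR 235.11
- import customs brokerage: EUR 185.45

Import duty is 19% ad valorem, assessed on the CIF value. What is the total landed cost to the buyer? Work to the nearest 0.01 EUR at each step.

CFR: the seller pays costs through ocean freight to the destination port, but not insurance.
Already in the invoice (seller's account under CFR): inland to port, export clearance, origin terminal — exclude.
CIF value = CFR price + insurance = 474215.23 + 235.11 = 474450.34
Import duty = 474450.34 × 19% = 90145.56
Buyer bears: insurance 235.11 + brokerage 185.45 + duty 90145.56 = 90566.12
Landed cost = invoice 474215.23 + 90566.12 = 564781.35

Total landed cost: EUR 564781.35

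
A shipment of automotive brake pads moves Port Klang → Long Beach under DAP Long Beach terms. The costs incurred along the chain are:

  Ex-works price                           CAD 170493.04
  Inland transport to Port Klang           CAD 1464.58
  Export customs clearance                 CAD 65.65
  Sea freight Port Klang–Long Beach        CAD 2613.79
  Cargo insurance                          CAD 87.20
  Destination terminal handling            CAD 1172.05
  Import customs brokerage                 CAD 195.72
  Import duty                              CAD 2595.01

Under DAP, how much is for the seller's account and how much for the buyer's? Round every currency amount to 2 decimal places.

DAP: the seller bears all costs to the named destination except import duty and clearance.
Seller's account: goods 170493.04 + inland to port 1464.58 + export clearance 65.65 + freight 2613.79 + insurance 87.20 + destination terminal 1172.05 = 175896.31
Buyer's account: brokerage 195.72 + duty 2595.01 = 2790.73

Seller: CAD 175896.31; buyer: CAD 2790.73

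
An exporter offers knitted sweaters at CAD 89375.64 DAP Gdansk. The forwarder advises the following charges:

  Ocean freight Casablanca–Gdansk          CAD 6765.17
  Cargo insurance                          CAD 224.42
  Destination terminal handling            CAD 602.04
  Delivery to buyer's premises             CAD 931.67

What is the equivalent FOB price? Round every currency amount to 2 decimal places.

From DAP to FOB, the seller no longer bears: freight, insurance, destination terminal, delivery.
FOB price = 89375.64 − 6765.17 − 224.42 − 602.04 − 931.67 = 80852.34

FOB price: CAD 80852.34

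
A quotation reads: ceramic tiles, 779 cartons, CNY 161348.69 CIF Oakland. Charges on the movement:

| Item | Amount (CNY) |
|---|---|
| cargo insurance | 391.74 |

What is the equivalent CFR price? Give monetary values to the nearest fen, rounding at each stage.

CFR price: CNY 160956.95

From CIF to CFR, the seller no longer bears: insurance.
CFR price = 161348.69 − 391.74 = 160956.95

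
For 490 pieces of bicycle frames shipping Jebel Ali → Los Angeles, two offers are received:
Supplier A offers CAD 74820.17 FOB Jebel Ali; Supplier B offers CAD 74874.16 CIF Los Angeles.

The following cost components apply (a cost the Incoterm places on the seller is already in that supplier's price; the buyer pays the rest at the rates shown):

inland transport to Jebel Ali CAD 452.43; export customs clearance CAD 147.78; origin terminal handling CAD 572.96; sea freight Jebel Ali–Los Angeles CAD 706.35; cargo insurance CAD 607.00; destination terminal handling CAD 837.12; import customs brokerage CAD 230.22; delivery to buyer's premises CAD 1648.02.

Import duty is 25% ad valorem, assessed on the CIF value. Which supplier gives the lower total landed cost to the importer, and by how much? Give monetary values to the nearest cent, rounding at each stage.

Supplier B is cheaper by CAD 1574.20

Supplier A (FOB):
CIF value = FOB price + freight + insurance = 74820.17 + 706.35 + 607.00 = 76133.52
Import duty = 76133.52 × 25% = 19033.38
Buyer bears (A): 706.35 + 607.00 + 837.12 + 230.22 + 1648.02 = 4028.71
Landed cost (A) = invoice 74820.17 + 4028.71 + duty 19033.38 = 97882.26
Supplier B (CIF):
The CIF price already equals the CIF value: 74874.16
Import duty = 74874.16 × 25% = 18718.54
Buyer bears (B): 837.12 + 230.22 + 1648.02 = 2715.36
Landed cost (B) = invoice 74874.16 + 2715.36 + duty 18718.54 = 96308.06
Difference = |97882.26 − 96308.06| = 1574.20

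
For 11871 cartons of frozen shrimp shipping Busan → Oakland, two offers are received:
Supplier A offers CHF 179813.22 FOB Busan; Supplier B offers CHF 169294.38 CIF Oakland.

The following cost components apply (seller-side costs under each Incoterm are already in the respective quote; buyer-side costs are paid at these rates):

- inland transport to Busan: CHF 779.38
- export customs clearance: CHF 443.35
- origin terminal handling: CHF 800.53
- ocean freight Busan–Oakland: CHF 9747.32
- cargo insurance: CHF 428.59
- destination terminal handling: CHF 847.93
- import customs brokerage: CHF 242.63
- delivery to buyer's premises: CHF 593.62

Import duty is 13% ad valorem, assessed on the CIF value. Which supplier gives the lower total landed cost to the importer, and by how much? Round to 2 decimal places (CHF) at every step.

Supplier A (FOB):
CIF value = FOB price + freight + insurance = 179813.22 + 9747.32 + 428.59 = 189989.13
Import duty = 189989.13 × 13% = 24698.59
Buyer bears (A): 9747.32 + 428.59 + 847.93 + 242.63 + 593.62 = 11860.09
Landed cost (A) = invoice 179813.22 + 11860.09 + duty 24698.59 = 216371.90
Supplier B (CIF):
The CIF price already equals the CIF value: 169294.38
Import duty = 169294.38 × 13% = 22008.27
Buyer bears (B): 847.93 + 242.63 + 593.62 = 1684.18
Landed cost (B) = invoice 169294.38 + 1684.18 + duty 22008.27 = 192986.83
Difference = |216371.90 − 192986.83| = 23385.07

Supplier B is cheaper by CHF 23385.07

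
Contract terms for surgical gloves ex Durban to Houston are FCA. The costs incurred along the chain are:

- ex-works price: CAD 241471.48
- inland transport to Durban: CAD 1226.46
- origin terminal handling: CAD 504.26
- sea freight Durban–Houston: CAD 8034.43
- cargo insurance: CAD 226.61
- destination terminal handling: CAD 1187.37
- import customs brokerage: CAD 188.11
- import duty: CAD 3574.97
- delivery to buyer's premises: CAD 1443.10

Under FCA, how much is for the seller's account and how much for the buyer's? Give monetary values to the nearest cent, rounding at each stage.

Seller: CAD 242697.94; buyer: CAD 15158.85

FCA: the seller delivers export-cleared goods to the carrier; the buyer bears costs from that point.
Seller's account: goods 241471.48 + inland to port 1226.46 = 242697.94
Buyer's account: origin terminal 504.26 + freight 8034.43 + insurance 226.61 + destination terminal 1187.37 + brokerage 188.11 + duty 3574.97 + delivery 1443.10 = 15158.85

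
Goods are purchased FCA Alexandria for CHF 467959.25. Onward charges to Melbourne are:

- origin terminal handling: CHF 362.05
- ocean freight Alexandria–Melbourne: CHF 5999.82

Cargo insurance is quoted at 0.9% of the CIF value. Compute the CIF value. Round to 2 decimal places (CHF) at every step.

Let C be the CIF value. C = FCA price + pre-shipment costs + freight + 0.9% × C
C − 0.9% × C = 467959.25 + 362.05 + 5999.82
0.991 × C = 474321.12
C = 474321.12 / 0.991 = 478628.78
Insurance premium = 0.9% × 478628.78 = 4307.66

CIF value: CHF 478628.78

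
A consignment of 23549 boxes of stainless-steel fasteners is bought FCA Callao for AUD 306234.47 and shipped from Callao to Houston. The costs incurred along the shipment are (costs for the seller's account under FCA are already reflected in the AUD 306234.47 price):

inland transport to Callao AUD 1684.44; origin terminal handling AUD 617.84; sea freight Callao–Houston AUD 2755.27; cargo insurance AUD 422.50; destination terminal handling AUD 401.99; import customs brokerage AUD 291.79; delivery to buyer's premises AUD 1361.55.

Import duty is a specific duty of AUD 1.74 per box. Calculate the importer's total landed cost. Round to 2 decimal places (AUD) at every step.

FCA: the seller delivers export-cleared goods to the carrier; the buyer bears costs from that point.
Already in the invoice (seller's account under FCA): inland to port — exclude.
CIF value = FCA price + origin terminal + freight + insurance = 306234.47 + 617.84 + 2755.27 + 422.50 = 310030.08
Import duty = 23549 × 1.74 = 40975.26
Buyer bears: origin terminal 617.84 + freight 2755.27 + insurance 422.50 + destination terminal 401.99 + brokerage 291.79 + delivery 1361.55 + duty 40975.26 = 46826.20
Landed cost = invoice 306234.47 + 46826.20 = 353060.67

Total landed cost: AUD 353060.67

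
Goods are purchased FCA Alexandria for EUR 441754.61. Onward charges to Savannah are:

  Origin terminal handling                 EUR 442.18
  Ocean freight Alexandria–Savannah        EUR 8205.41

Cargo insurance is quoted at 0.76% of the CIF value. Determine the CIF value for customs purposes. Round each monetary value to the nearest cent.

CIF value: EUR 453851.47

Let C be the CIF value. C = FCA price + pre-shipment costs + freight + 0.76% × C
C − 0.76% × C = 441754.61 + 442.18 + 8205.41
0.9924 × C = 450402.20
C = 450402.20 / 0.9924 = 453851.47
Insurance premium = 0.76% × 453851.47 = 3449.27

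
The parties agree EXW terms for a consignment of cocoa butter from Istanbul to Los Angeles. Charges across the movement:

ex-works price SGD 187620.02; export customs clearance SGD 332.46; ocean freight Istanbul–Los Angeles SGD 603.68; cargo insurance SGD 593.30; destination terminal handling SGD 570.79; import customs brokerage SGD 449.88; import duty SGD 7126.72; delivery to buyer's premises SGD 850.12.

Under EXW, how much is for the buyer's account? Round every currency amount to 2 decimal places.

EXW: the seller makes goods available at their premises; the buyer bears all onward costs.
Seller's account: goods 187620.02 = 187620.02
Buyer's account: export clearance 332.46 + freight 603.68 + insurance 593.30 + destination terminal 570.79 + brokerage 449.88 + duty 7126.72 + delivery 850.12 = 10526.95

Buyer's account: SGD 10526.95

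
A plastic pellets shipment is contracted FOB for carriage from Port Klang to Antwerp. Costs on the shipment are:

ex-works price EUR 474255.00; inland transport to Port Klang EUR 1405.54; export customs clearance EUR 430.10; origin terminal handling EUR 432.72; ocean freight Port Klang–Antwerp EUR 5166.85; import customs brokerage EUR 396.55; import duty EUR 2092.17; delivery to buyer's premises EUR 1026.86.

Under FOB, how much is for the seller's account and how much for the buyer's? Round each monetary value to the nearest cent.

Seller: EUR 476523.36; buyer: EUR 8682.43

FOB: the seller bears costs until goods are on board at the origin port; the buyer bears freight, insurance and all costs thereafter.
Seller's account: goods 474255.00 + inland to port 1405.54 + export clearance 430.10 + origin terminal 432.72 = 476523.36
Buyer's account: freight 5166.85 + brokerage 396.55 + duty 2092.17 + delivery 1026.86 = 8682.43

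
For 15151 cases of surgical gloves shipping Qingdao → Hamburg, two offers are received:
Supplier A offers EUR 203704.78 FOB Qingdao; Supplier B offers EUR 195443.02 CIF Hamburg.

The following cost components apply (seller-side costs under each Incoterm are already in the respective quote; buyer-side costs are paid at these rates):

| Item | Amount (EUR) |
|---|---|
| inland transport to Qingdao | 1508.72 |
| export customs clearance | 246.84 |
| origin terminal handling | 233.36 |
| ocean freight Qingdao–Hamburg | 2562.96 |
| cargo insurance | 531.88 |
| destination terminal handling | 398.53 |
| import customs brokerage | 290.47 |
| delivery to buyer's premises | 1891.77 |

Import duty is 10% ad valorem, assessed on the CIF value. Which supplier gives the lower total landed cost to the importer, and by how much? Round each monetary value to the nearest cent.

Supplier A (FOB):
CIF value = FOB price + freight + insurance = 203704.78 + 2562.96 + 531.88 = 206799.62
Import duty = 206799.62 × 10% = 20679.96
Buyer bears (A): 2562.96 + 531.88 + 398.53 + 290.47 + 1891.77 = 5675.61
Landed cost (A) = invoice 203704.78 + 5675.61 + duty 20679.96 = 230060.35
Supplier B (CIF):
The CIF price already equals the CIF value: 195443.02
Import duty = 195443.02 × 10% = 19544.30
Buyer bears (B): 398.53 + 290.47 + 1891.77 = 2580.77
Landed cost (B) = invoice 195443.02 + 2580.77 + duty 19544.30 = 217568.09
Difference = |230060.35 − 217568.09| = 12492.26

Supplier B is cheaper by EUR 12492.26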